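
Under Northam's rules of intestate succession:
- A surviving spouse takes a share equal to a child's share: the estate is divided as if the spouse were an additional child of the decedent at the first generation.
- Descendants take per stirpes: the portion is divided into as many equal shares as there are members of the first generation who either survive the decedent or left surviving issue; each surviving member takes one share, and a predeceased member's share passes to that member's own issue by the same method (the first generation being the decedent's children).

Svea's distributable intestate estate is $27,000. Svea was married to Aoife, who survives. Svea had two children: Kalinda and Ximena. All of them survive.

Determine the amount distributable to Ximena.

Ximena receives $9,000.

The spouse counts as an additional share at the children's level, so there are 3 primary shares of $9,000. Aoife takes one such share ($9,000).
The children's combined portion ($18,000) is divided into 2 shares of $9,000: Kalinda and Ximena each take $9,000.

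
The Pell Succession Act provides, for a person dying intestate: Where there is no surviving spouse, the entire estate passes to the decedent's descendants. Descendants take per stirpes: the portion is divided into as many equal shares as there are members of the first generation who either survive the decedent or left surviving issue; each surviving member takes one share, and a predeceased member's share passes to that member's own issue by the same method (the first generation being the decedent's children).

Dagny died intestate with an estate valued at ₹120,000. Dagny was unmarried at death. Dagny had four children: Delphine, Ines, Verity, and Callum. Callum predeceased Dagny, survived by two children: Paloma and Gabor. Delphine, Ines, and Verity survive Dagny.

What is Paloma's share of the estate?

The entire ₹120,000 passes to the descendants.
That amount (₹120,000) is divided into 4 shares of ₹30,000: Delphine, Ines, and Verity each take ₹30,000; Callum's ₹30,000 share passes to Callum's issue.
Callum's share (₹30,000) is divided into 2 shares of ₹15,000: Paloma and Gabor each take ₹15,000.

Paloma receives ₹15,000.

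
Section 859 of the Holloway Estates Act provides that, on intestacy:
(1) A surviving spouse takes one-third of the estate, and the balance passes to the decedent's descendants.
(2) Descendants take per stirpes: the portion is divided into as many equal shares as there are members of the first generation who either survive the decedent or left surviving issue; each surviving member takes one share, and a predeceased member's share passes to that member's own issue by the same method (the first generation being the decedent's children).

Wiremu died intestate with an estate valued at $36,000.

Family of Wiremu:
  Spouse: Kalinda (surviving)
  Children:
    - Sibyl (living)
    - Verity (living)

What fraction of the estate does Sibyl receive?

Sibyl receives 1/3 of the estate.

Kalinda takes one-third of $36,000 = $12,000. The remaining $24,000 passes to the descendants.
The descendants' portion ($24,000) is divided into 2 shares of $12,000: Sibyl and Verity each take $12,000.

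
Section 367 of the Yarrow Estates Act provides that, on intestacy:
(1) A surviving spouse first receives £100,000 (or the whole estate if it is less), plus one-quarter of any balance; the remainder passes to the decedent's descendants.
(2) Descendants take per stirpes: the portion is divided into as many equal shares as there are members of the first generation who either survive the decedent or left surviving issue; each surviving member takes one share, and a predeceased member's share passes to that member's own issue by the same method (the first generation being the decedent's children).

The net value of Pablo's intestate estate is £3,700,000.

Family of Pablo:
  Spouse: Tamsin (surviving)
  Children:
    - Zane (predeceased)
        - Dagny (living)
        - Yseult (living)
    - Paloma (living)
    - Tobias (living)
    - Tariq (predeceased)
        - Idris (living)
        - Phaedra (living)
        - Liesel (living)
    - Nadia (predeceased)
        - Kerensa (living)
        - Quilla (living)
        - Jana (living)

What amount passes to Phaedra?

Tamsin first takes £100,000, leaving a balance of £3,600,000. Tamsin then takes one-quarter of the balance (£900,000), for a total of £1,000,000. The remaining £2,700,000 passes to the descendants.
The descendants' portion (£2,700,000) is divided into 5 shares of £540,000: Paloma and Tobias each take £540,000; Zane's £540,000 share passes to Zane's issue; Tariq's £540,000 share passes to Tariq's issue; Nadia's £540,000 share passes to Nadia's issue.
Zane's share (£540,000) is divided into 2 shares of £270,000: Dagny and Yseult each take £270,000.
Tariq's share (£540,000) is divided into 3 shares of £180,000: Idris, Phaedra, and Liesel each take £180,000.
Nadia's share (£540,000) is divided into 3 shares of £180,000: Kerensa, Quilla, and Jana each take £180,000.

Phaedra receives £180,000.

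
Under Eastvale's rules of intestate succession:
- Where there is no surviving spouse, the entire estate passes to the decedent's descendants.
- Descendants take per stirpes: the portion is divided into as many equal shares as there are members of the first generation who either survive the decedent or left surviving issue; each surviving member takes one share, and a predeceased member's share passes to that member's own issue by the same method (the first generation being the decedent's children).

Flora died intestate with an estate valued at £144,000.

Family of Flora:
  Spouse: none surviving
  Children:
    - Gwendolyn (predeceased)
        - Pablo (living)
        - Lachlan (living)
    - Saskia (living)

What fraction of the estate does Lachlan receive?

Lachlan receives 1/4 of the estate.

The entire £144,000 passes to the descendants.
That amount (£144,000) is divided into 2 shares of £72,000: Saskia takes £72,000; Gwendolyn's £72,000 share passes to Gwendolyn's issue.
Gwendolyn's share (£72,000) is divided into 2 shares of £36,000: Pablo and Lachlan each take £36,000.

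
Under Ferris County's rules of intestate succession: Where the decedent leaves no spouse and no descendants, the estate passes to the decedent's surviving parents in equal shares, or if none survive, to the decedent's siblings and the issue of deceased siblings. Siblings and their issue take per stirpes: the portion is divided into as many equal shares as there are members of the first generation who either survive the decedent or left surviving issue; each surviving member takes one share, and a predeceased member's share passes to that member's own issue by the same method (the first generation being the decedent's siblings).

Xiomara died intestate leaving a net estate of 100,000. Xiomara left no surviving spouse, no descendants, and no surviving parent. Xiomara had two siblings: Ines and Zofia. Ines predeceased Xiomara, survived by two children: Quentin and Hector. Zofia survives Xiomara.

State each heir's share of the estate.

The entire 100,000 passes to the siblings and their issue.
That amount (100,000) is divided into 2 shares of 50,000: Zofia takes 50,000; Ines's 50,000 share passes to Ines's issue.
Ines's share (50,000) is divided into 2 shares of 25,000: Quentin and Hector each take 25,000.

Quentin: 25,000; Hector: 25,000; Zofia: 50,000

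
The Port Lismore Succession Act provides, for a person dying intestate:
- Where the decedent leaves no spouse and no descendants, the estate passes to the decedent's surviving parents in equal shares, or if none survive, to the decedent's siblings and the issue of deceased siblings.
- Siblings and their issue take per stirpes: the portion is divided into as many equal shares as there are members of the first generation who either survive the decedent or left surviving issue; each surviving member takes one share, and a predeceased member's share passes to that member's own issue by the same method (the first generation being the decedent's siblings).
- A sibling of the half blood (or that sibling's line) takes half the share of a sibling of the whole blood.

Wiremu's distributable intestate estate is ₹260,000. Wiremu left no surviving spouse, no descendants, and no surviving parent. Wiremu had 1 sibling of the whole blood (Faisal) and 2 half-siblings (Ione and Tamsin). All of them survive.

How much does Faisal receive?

The entire ₹260,000 passes to the siblings and their issue.
Counting each half-blood sibling's line as half a unit, there are 2 units in ₹260,000, so one unit is ₹130,000. Whole-blood lines (Faisal) take ₹130,000 each; half-blood lines (Ione and Tamsin) take ₹65,000 each.

Faisal receives ₹130,000.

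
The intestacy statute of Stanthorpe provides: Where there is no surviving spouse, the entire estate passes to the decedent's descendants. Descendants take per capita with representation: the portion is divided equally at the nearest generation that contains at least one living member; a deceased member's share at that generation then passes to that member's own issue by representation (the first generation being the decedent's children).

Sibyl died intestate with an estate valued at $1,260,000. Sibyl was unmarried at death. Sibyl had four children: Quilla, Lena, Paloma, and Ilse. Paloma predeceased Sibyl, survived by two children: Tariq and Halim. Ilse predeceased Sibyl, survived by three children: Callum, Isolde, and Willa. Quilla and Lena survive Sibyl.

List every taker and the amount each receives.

Quilla: $315,000; Lena: $315,000; Tariq: $157,500; Halim: $157,500; Callum: $105,000; Isolde: $105,000; Willa: $105,000

The entire $1,260,000 passes to the descendants.
That amount ($1,260,000) is divided into 4 shares of $315,000: Quilla and Lena each take $315,000; Paloma's $315,000 share passes to Paloma's issue; Ilse's $315,000 share passes to Ilse's issue.
Paloma's share ($315,000) is divided into 2 shares of $157,500: Tariq and Halim each take $157,500.
Ilse's share ($315,000) is divided into 3 shares of $105,000: Callum, Isolde, and Willa each take $105,000.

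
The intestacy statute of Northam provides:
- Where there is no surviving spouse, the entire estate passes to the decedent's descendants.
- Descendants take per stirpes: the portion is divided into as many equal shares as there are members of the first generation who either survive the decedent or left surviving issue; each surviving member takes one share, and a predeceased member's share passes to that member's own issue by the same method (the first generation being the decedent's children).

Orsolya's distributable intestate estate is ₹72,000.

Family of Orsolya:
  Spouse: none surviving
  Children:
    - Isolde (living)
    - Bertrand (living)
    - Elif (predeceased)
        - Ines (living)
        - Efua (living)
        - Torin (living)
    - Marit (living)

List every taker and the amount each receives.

The entire ₹72,000 passes to the descendants.
That amount (₹72,000) is divided into 4 shares of ₹18,000: Isolde, Bertrand, and Marit each take ₹18,000; Elif's ₹18,000 share passes to Elif's issue.
Elif's share (₹18,000) is divided into 3 shares of ₹6,000: Ines, Efua, and Torin each take ₹6,000.

Isolde: ₹18,000; Bertrand: ₹18,000; Ines: ₹6,000; Efua: ₹6,000; Torin: ₹6,000; Marit: ₹18,000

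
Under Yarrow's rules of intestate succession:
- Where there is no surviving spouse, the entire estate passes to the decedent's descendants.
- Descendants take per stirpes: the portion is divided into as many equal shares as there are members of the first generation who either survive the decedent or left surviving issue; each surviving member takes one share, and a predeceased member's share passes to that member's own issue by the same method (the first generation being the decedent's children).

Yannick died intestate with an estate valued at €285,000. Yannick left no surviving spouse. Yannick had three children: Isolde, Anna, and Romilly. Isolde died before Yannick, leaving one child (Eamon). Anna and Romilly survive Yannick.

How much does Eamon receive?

Eamon receives €95,000.

The entire €285,000 passes to the descendants.
That amount (€285,000) is divided into 3 shares of €95,000: Anna and Romilly each take €95,000; Isolde's €95,000 share passes to Isolde's issue.
Isolde's share (€95,000) passes entirely to Eamon.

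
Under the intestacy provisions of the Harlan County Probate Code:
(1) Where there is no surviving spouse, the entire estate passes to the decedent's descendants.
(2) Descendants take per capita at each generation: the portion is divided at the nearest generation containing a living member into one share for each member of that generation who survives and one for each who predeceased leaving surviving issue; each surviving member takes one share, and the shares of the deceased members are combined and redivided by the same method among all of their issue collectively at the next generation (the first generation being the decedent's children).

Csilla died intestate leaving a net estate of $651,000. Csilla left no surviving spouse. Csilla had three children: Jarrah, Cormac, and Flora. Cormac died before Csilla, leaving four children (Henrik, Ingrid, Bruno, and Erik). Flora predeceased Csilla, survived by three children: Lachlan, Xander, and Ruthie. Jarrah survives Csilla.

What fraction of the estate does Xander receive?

The entire $651,000 passes to the descendants.
That amount ($651,000) is divided at the children's generation into 3 shares of $217,000. Jarrah takes $217,000. The 2 shares of the deceased (Cormac and Flora) are combined into a pool of $434,000.
That pool ($434,000) is divided at the grandchildren's generation equally among Henrik, Ingrid, Bruno, Erik, Lachlan, Xander, and Ruthie: $62,000 each.

Xander receives 2/21 of the estate.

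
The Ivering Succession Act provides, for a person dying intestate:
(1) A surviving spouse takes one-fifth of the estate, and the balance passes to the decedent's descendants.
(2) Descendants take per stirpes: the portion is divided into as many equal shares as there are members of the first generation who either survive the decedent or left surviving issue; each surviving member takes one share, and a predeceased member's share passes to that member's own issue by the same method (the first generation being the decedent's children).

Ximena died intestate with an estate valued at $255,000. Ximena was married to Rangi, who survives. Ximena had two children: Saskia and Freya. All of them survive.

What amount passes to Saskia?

Saskia receives $102,000.

Rangi takes one-fifth of $255,000 = $51,000. The remaining $204,000 passes to the descendants.
The descendants' portion ($204,000) is divided into 2 shares of $102,000: Saskia and Freya each take $102,000.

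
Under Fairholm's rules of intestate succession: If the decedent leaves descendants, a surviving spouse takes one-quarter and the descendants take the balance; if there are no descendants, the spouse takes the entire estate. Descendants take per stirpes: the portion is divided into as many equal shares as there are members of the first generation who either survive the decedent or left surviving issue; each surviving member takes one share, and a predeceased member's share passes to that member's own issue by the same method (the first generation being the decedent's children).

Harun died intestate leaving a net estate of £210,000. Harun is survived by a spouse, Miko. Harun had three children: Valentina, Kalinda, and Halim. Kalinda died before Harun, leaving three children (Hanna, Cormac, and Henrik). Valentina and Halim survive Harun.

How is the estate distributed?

Miko: £52,500; Valentina: £52,500; Hanna: £17,500; Cormac: £17,500; Henrik: £17,500; Halim: £52,500

Miko takes one-quarter of £210,000 = £52,500. The remaining £157,500 passes to the descendants.
The descendants' portion (£157,500) is divided into 3 shares of £52,500: Valentina and Halim each take £52,500; Kalinda's £52,500 share passes to Kalinda's issue.
Kalinda's share (£52,500) is divided into 3 shares of £17,500: Hanna, Cormac, and Henrik each take £17,500.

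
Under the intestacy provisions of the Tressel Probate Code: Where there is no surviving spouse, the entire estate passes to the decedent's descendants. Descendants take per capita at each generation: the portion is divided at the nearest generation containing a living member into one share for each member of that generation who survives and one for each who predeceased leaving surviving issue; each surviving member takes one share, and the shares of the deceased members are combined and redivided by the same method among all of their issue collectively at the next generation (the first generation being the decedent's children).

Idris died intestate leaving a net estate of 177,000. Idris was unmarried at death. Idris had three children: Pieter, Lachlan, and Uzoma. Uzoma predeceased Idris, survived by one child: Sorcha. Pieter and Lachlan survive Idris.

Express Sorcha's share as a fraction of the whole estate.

The entire 177,000 passes to the descendants.
That amount (177,000) is divided at the children's generation into 3 shares of 59,000. Pieter and Lachlan each take 59,000. The remaining share for the deceased Uzoma (59,000) is carried to the next generation.
That pool (59,000) passes entirely to Sorcha, the sole taker at the grandchildren's generation.

Sorcha receives 1/3 of the estate.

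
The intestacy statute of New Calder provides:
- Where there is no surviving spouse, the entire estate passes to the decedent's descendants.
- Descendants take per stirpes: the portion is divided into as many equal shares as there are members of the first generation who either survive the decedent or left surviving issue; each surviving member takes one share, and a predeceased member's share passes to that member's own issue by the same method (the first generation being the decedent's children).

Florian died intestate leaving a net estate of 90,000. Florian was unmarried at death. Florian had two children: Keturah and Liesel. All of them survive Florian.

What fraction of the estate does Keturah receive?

The entire 90,000 passes to the descendants.
That amount (90,000) is divided into 2 shares of 45,000: Keturah and Liesel each take 45,000.

Keturah receives 1/2 of the estate.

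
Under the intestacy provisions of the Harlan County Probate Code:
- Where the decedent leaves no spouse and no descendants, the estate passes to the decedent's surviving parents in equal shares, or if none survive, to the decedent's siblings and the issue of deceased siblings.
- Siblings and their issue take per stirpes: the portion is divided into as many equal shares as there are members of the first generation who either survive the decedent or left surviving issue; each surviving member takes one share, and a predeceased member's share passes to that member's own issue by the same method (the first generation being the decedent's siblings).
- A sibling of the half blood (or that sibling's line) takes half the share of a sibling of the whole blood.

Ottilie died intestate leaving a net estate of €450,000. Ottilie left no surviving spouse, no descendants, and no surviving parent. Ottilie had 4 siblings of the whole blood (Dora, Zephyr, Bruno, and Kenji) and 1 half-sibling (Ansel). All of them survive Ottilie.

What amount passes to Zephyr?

The entire €450,000 passes to the siblings and their issue.
Counting each half-blood sibling's line as half a unit, there are 9/2 units in €450,000, so one unit is €100,000. Whole-blood lines (Dora, Zephyr, Bruno, and Kenji) take €100,000 each; half-blood lines (Ansel) take €50,000 each.

Zephyr receives €100,000.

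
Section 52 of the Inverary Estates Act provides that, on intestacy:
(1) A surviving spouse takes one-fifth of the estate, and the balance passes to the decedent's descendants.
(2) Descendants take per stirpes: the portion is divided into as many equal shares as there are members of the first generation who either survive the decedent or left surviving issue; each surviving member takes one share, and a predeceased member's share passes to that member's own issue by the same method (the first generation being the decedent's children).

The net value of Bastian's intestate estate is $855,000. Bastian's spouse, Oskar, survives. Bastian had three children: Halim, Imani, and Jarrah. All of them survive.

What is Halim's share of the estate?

Oskar takes one-fifth of $855,000 = $171,000. The remaining $684,000 passes to the descendants.
The descendants' portion ($684,000) is divided into 3 shares of $228,000: Halim, Imani, and Jarrah each take $228,000.

Halim receives $228,000.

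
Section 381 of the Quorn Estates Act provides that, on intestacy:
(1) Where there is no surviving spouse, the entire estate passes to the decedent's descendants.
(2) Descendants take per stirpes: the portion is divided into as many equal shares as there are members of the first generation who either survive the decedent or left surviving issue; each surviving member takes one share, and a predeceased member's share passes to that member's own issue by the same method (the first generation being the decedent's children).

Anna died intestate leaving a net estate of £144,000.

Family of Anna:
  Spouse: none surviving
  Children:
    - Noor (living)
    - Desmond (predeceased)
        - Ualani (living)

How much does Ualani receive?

Ualani receives £72,000.

The entire £144,000 passes to the descendants.
That amount (£144,000) is divided into 2 shares of £72,000: Noor takes £72,000; Desmond's £72,000 share passes to Desmond's issue.
Desmond's share (£72,000) passes entirely to Ualani.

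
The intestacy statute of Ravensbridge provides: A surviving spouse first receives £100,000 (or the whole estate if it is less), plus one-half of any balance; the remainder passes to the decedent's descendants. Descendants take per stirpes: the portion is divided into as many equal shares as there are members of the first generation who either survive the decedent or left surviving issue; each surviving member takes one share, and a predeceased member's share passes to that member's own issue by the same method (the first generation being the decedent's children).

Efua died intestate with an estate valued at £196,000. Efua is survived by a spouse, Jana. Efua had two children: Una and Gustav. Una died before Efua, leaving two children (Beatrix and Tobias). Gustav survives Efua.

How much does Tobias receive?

Jana first takes £100,000, leaving a balance of £96,000. Jana then takes one-half of the balance (£48,000), for a total of £148,000. The remaining £48,000 passes to the descendants.
The descendants' portion (£48,000) is divided into 2 shares of £24,000: Gustav takes £24,000; Una's £24,000 share passes to Una's issue.
Una's share (£24,000) is divided into 2 shares of £12,000: Beatrix and Tobias each take £12,000.

Tobias receives £12,000.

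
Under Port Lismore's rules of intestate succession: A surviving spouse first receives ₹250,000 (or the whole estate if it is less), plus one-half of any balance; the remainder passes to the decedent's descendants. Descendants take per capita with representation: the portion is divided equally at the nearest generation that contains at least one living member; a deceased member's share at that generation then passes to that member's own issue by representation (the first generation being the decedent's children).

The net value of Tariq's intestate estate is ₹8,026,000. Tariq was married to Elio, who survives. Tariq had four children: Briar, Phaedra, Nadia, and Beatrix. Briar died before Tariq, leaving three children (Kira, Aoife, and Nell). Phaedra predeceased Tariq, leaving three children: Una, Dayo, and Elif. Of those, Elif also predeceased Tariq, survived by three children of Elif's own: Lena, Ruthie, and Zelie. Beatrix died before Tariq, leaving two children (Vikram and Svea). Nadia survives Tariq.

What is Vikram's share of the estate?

Elio first takes ₹250,000, leaving a balance of ₹7,776,000. Elio then takes one-half of the balance (₹3,888,000), for a total of ₹4,138,000. The remaining ₹3,888,000 passes to the descendants.
The descendants' portion (₹3,888,000) is divided into 4 shares of ₹972,000: Nadia takes ₹972,000; Briar's ₹972,000 share passes to Briar's issue; Phaedra's ₹972,000 share passes to Phaedra's issue; Beatrix's ₹972,000 share passes to Beatrix's issue.
Briar's share (₹972,000) is divided into 3 shares of ₹324,000: Kira, Aoife, and Nell each take ₹324,000.
Phaedra's share (₹972,000) is divided into 3 shares of ₹324,000: Una and Dayo each take ₹324,000; Elif's ₹324,000 share passes to Elif's issue.
Elif's share (₹324,000) is divided into 3 shares of ₹108,000: Lena, Ruthie, and Zelie each take ₹108,000.
Beatrix's share (₹972,000) is divided into 2 shares of ₹486,000: Vikram and Svea each take ₹486,000.

Vikram receives ₹486,000.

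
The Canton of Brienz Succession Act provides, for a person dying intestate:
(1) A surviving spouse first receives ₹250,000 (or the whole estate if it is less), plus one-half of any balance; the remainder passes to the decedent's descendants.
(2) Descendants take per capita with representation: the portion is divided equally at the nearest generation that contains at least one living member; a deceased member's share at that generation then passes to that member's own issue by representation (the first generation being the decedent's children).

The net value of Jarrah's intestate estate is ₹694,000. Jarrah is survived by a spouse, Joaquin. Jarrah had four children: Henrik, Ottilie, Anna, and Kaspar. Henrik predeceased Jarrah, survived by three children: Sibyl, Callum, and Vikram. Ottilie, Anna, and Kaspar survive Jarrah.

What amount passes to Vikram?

Vikram receives ₹18,500.

Joaquin first takes ₹250,000, leaving a balance of ₹444,000. Joaquin then takes one-half of the balance (₹222,000), for a total of ₹472,000. The remaining ₹222,000 passes to the descendants.
The descendants' portion (₹222,000) is divided into 4 shares of ₹55,500: Ottilie, Anna, and Kaspar each take ₹55,500; Henrik's ₹55,500 share passes to Henrik's issue.
Henrik's share (₹55,500) is divided into 3 shares of ₹18,500: Sibyl, Callum, and Vikram each take ₹18,500.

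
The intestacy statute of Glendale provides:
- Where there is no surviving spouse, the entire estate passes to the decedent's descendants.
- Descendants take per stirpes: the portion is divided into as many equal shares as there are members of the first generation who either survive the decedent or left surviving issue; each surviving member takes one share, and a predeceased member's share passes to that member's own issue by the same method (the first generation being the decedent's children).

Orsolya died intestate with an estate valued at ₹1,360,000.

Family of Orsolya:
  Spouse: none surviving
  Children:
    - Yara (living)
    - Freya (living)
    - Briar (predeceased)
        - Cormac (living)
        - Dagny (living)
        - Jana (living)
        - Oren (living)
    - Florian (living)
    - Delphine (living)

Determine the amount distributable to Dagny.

The entire ₹1,360,000 passes to the descendants.
That amount (₹1,360,000) is divided into 5 shares of ₹272,000: Yara, Freya, Florian, and Delphine each take ₹272,000; Briar's ₹272,000 share passes to Briar's issue.
Briar's share (₹272,000) is divided into 4 shares of ₹68,000: Cormac, Dagny, Jana, and Oren each take ₹68,000.

Dagny receives ₹68,000.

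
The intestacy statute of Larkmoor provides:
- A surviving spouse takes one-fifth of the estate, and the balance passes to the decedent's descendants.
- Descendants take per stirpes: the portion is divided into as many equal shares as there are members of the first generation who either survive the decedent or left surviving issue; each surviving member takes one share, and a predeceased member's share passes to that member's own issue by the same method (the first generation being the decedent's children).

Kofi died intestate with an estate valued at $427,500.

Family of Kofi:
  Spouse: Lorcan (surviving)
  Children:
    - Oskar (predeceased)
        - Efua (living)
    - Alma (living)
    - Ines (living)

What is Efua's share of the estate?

Lorcan takes one-fifth of $427,500 = $85,500. The remaining $342,000 passes to the descendants.
The descendants' portion ($342,000) is divided into 3 shares of $114,000: Alma and Ines each take $114,000; Oskar's $114,000 share passes to Oskar's issue.
Oskar's share ($114,000) passes entirely to Efua.

Efua receives $114,000.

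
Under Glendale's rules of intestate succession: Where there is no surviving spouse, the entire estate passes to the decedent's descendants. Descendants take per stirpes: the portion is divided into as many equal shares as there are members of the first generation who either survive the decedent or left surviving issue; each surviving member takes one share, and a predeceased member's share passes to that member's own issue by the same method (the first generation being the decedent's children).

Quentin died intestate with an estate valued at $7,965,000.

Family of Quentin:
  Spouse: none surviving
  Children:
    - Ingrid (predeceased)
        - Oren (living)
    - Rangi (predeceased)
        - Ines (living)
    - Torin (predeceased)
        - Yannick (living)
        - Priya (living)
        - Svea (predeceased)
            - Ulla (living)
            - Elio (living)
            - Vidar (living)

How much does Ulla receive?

Ulla receives $295,000.

The entire $7,965,000 passes to the descendants.
That amount ($7,965,000) is divided into 3 shares of $2,655,000: Ingrid's $2,655,000 share passes to Ingrid's issue; Rangi's $2,655,000 share passes to Rangi's issue; Torin's $2,655,000 share passes to Torin's issue.
Ingrid's share ($2,655,000) passes entirely to Oren.
Rangi's share ($2,655,000) passes entirely to Ines.
Torin's share ($2,655,000) is divided into 3 shares of $885,000: Yannick and Priya each take $885,000; Svea's $885,000 share passes to Svea's issue.
Svea's share ($885,000) is divided into 3 shares of $295,000: Ulla, Elio, and Vidar each take $295,000.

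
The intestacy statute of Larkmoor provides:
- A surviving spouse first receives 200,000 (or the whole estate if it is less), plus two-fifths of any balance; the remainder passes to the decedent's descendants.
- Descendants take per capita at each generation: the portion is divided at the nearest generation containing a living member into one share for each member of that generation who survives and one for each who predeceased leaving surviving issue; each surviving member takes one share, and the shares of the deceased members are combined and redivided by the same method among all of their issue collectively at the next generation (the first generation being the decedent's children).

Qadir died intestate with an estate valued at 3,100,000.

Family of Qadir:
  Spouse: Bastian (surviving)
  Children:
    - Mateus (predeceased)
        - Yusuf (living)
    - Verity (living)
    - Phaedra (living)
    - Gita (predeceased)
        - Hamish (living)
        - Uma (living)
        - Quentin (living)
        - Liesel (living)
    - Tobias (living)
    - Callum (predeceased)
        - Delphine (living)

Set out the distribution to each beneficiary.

Bastian first takes 200,000, leaving a balance of 2,900,000. Bastian then takes two-fifths of the balance (1,160,000), for a total of 1,360,000. The remaining 1,740,000 passes to the descendants.
The descendants' portion (1,740,000) is divided at the children's generation into 6 shares of 290,000. Verity, Phaedra, and Tobias each take 290,000. The 3 shares of the deceased (Mateus, Gita, and Callum) are combined into a pool of 870,000.
That pool (870,000) is divided at the grandchildren's generation equally among Yusuf, Hamish, Uma, Quentin, Liesel, and Delphine: 145,000 each.

Bastian: 1,360,000; Yusuf: 145,000; Verity: 290,000; Phaedra: 290,000; Hamish: 145,000; Uma: 145,000; Quentin: 145,000; Liesel: 145,000; Tobias: 290,000; Delphine: 145,000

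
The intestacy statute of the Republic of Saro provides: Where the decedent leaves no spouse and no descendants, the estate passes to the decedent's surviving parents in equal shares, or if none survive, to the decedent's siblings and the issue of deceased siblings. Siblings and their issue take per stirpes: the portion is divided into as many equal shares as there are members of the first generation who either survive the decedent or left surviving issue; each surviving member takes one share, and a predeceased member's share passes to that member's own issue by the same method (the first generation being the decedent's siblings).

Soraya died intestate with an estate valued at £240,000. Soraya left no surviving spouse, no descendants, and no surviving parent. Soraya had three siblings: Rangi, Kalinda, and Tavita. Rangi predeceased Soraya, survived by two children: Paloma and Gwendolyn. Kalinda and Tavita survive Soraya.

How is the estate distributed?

Paloma: £40,000; Gwendolyn: £40,000; Kalinda: £80,000; Tavita: £80,000

The entire £240,000 passes to the siblings and their issue.
That amount (£240,000) is divided into 3 shares of £80,000: Kalinda and Tavita each take £80,000; Rangi's £80,000 share passes to Rangi's issue.
Rangi's share (£80,000) is divided into 2 shares of £40,000: Paloma and Gwendolyn each take £40,000.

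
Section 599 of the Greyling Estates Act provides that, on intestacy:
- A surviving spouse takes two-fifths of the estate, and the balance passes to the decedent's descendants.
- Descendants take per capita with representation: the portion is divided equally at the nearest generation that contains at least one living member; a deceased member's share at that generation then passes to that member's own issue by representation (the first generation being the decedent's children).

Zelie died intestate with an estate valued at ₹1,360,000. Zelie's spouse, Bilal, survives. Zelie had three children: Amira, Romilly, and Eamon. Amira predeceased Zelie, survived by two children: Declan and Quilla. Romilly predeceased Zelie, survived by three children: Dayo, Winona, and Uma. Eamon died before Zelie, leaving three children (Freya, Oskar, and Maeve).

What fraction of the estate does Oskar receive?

Oskar receives 3/40 of the estate.

Bilal takes two-fifths of ₹1,360,000 = ₹544,000. The remaining ₹816,000 passes to the descendants.
No child survives, so the initial division is made at the grandchildren's generation.
The descendants' portion (₹816,000) is divided into 8 shares of ₹102,000: Declan, Quilla, Dayo, Winona, Uma, Freya, Oskar, and Maeve each take ₹102,000.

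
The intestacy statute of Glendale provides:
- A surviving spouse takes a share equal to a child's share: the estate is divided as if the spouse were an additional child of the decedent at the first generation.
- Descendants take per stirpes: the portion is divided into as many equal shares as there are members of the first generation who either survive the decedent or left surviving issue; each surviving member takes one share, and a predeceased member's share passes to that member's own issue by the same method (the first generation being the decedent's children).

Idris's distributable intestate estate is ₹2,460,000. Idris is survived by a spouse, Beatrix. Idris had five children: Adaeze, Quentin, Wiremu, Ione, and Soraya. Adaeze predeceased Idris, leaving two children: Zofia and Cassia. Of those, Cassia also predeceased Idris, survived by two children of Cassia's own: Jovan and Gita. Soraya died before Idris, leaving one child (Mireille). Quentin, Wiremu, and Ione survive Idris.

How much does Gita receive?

Gita receives ₹102,500.

The spouse counts as an additional share at the children's level, so there are 6 primary shares of ₹410,000. Beatrix takes one such share (₹410,000).
The children's combined portion (₹2,050,000) is divided into 5 shares of ₹410,000: Quentin, Wiremu, and Ione each take ₹410,000; Adaeze's ₹410,000 share passes to Adaeze's issue; Soraya's ₹410,000 share passes to Soraya's issue.
Adaeze's share (₹410,000) is divided into 2 shares of ₹205,000: Zofia takes ₹205,000; Cassia's ₹205,000 share passes to Cassia's issue.
Cassia's share (₹205,000) is divided into 2 shares of ₹102,500: Jovan and Gita each take ₹102,500.
Soraya's share (₹410,000) passes entirely to Mireille.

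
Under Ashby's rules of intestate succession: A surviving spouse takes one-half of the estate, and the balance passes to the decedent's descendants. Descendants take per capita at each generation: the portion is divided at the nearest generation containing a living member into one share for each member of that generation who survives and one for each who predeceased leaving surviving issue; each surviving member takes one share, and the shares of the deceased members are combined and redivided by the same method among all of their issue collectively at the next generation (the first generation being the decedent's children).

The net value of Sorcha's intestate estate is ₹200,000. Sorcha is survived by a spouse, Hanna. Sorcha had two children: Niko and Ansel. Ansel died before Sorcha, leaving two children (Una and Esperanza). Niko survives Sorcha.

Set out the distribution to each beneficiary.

Hanna takes one-half of ₹200,000 = ₹100,000. The remaining ₹100,000 passes to the descendants.
The descendants' portion (₹100,000) is divided at the children's generation into 2 shares of ₹50,000. Niko takes ₹50,000. The remaining share for the deceased Ansel (₹50,000) is carried to the next generation.
That pool (₹50,000) is divided at the grandchildren's generation equally among Una and Esperanza: ₹25,000 each.

Hanna: ₹100,000; Niko: ₹50,000; Una: ₹25,000; Esperanza: ₹25,000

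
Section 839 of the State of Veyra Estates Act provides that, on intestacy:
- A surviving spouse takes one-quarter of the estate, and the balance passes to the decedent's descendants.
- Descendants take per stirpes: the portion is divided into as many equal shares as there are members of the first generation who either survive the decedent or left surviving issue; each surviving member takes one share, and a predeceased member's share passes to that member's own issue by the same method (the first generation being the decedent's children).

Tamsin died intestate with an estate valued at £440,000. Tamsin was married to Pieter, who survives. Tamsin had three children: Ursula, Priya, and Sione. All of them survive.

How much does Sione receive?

Pieter takes one-quarter of £440,000 = £110,000. The remaining £330,000 passes to the descendants.
The descendants' portion (£330,000) is divided into 3 shares of £110,000: Ursula, Priya, and Sione each take £110,000.

Sione receives £110,000.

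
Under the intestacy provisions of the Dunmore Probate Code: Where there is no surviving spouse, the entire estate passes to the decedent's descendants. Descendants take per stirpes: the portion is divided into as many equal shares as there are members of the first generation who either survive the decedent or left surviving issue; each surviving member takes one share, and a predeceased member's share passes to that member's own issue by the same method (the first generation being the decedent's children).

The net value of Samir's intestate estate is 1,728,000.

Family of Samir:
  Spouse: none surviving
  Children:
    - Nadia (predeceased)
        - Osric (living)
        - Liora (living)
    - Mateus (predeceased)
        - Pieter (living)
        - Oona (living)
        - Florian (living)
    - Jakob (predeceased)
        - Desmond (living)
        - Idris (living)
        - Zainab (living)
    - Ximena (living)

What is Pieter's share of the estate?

Pieter receives 144,000.

The entire 1,728,000 passes to the descendants.
That amount (1,728,000) is divided into 4 shares of 432,000: Ximena takes 432,000; Nadia's 432,000 share passes to Nadia's issue; Mateus's 432,000 share passes to Mateus's issue; Jakob's 432,000 share passes to Jakob's issue.
Nadia's share (432,000) is divided into 2 shares of 216,000: Osric and Liora each take 216,000.
Mateus's share (432,000) is divided into 3 shares of 144,000: Pieter, Oona, and Florian each take 144,000.
Jakob's share (432,000) is divided into 3 shares of 144,000: Desmond, Idris, and Zainab each take 144,000.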